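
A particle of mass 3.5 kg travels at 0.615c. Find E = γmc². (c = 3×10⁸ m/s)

γ = 1/√(1 - 0.615²) = 1.2682
mc² = 3.5 × (3×10⁸)² = 3.150×10¹⁷ J
E = γmc² = 1.2682 × 3.150×10¹⁷ = 3.995×10¹⁷ J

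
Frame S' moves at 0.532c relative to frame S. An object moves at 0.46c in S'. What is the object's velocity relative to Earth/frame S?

u = (u' + v)/(1 + u'v/c²)
Numerator: 0.46 + 0.532 = 0.992
Denominator: 1 + 0.24472 = 1.24472
u = 0.992/1.24472 = 0.7970c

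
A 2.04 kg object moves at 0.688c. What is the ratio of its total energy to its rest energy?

E = γmc², E₀ = mc²
E/E₀ = γ = 1/√(1 - 0.688²) = 1.378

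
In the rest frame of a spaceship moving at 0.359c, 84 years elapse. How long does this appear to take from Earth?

Proper time Δt₀ = 84 years
γ = 1/√(1 - 0.359²) = 1.0714
Δt = γΔt₀ = 1.0714 × 84 = 90.00 years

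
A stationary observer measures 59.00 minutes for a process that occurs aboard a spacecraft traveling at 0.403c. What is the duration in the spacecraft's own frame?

Dilated time Δt = 59.00 minutes
γ = 1/√(1 - 0.403²) = 1.09266
Δt₀ = Δt/γ = 59.00/1.09266 = 54.00 minutes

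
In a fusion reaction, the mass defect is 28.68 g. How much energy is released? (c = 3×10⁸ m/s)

Convert mass defect: Δm = 28.68 g = 0.02868 kg
E = Δm·c² = 0.02868 × (3×10⁸)²
= 0.02868 × 9×10¹⁶ = 2.581×10¹⁵ J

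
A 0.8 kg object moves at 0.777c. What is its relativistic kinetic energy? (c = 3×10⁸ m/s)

γ = 1/√(1 - 0.777²) = 1.5886
γ - 1 = 0.5886
KE = (γ-1)mc² = 0.5886 × 0.8 × (3×10⁸)² = 4.238×10¹⁶ J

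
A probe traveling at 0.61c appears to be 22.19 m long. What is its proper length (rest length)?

Contracted length L = 22.19 m
γ = 1/√(1 - 0.61²) = 1.262
L₀ = γL = 1.262 × 22.19 = 28.00 m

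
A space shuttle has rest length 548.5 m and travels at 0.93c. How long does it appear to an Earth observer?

Proper length L₀ = 548.5 m
γ = 1/√(1 - 0.93²) = 2.721
L = L₀/γ = 548.5/2.721 = 201.6 m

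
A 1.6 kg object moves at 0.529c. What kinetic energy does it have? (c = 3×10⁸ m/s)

γ = 1/√(1 - 0.529²) = 1.1784
γ - 1 = 0.1784
KE = (γ-1)mc² = 0.1784 × 1.6 × (3×10⁸)² = 2.569×10¹⁶ J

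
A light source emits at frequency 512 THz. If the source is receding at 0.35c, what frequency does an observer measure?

β = v/c = 0.35
(1-β)/(1+β) = 0.65/1.35 = 0.4815
Doppler factor = √(0.4815) = 0.6939
f_obs = 512 × 0.6939 = 355.3 THz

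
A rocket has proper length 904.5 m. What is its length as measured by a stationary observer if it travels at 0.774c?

Proper length L₀ = 904.5 m
γ = 1/√(1 - 0.774²) = 1.5793
L = L₀/γ = 904.5/1.5793 = 572.7 m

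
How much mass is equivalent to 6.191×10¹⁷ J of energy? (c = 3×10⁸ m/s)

From E = mc², we get m = E/c²
c² = (3×10⁸)² = 9×10¹⁶ m²/s²
m = 6.191×10¹⁷ / 9×10¹⁶ = 6.879 kg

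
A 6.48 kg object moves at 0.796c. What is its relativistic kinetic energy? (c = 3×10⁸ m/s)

γ = 1/√(1 - 0.796²) = 1.6521
γ - 1 = 0.6521
KE = (γ-1)mc² = 0.6521 × 6.48 × (3×10⁸)² = 3.803×10¹⁷ J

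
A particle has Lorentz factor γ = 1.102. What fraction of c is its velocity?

From γ = 1/√(1 - v²/c²):
1/γ² = 1/1.102² = 0.8234
v²/c² = 1 - 0.8234 = 0.1766
v/c = √(0.1766) = 0.4202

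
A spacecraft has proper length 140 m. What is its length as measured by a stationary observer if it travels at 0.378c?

Proper length L₀ = 140 m
γ = 1/√(1 - 0.378²) = 1.080
L = L₀/γ = 140/1.080 = 129.6 m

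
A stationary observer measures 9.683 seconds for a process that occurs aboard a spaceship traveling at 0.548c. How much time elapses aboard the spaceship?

Dilated time Δt = 9.683 seconds
γ = 1/√(1 - 0.548²) = 1.1955
Δt₀ = Δt/γ = 9.683/1.1955 = 8.100 seconds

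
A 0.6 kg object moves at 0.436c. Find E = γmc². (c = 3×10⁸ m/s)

γ = 1/√(1 - 0.436²) = 1.1112
mc² = 0.6 × (3×10⁸)² = 5.400×10¹⁶ J
E = γmc² = 1.1112 × 5.400×10¹⁶ = 6.000×10¹⁶ J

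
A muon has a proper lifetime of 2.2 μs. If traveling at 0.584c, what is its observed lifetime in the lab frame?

Proper lifetime τ₀ = 2.2 μs
γ = 1/√(1 - 0.584²) = 1.232
τ = γτ₀ = 1.232 × 2.2 μs = 2.710 μs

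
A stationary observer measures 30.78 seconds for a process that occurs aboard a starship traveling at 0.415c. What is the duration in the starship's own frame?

Dilated time Δt = 30.78 seconds
γ = 1/√(1 - 0.415²) = 1.0991
Δt₀ = Δt/γ = 30.78/1.0991 = 28.00 seconds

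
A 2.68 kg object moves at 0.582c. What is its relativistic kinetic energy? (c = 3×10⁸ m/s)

γ = 1/√(1 - 0.582²) = 1.22973
γ - 1 = 0.22973
KE = (γ-1)mc² = 0.22973 × 2.68 × (3×10⁸)² = 5.541×10¹⁶ J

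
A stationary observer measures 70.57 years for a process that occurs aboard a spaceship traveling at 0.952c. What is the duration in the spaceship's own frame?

Dilated time Δt = 70.57 years
γ = 1/√(1 - 0.952²) = 3.267
Δt₀ = Δt/γ = 70.57/3.267 = 21.60 years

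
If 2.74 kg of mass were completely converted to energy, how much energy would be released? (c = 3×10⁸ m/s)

Using E = mc²:
c² = (3×10⁸)² = 9×10¹⁶ m²/s²
E = 2.74 × 9×10¹⁶ = 2.466×10¹⁷ J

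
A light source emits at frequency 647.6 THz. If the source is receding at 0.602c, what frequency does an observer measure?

β = v/c = 0.602
(1-β)/(1+β) = 0.398/1.602 = 0.2484
Doppler factor = √(0.2484) = 0.4984
f_obs = 647.6 × 0.4984 = 322.8 THz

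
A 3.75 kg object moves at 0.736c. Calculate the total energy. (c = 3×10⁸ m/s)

γ = 1/√(1 - 0.736²) = 1.477
mc² = 3.75 × (3×10⁸)² = 3.375×10¹⁷ J
E = γmc² = 1.477 × 3.375×10¹⁷ = 4.985×10¹⁷ J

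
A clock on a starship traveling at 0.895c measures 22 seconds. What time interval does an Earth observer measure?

Proper time Δt₀ = 22 seconds
γ = 1/√(1 - 0.895²) = 2.242
Δt = γΔt₀ = 2.242 × 22 = 49.32 seconds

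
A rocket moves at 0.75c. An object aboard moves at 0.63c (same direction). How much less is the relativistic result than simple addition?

Classical: u' + v = 0.63 + 0.75 = 1.38c
Relativistic: u = (0.63 + 0.75)/(1 + 0.4725) = 1.38/1.4725 = 0.9372c
Difference: 1.38 - 0.9372 = 0.4428c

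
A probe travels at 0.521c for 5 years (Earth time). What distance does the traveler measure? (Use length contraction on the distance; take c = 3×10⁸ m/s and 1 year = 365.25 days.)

Earth distance: d = v × t = 0.521c × 5 yr = 2.4662×10¹⁶ m
γ = 1.1716
d' = d/γ = 2.4662×10¹⁶/1.1716 = 2.105×10¹⁶ m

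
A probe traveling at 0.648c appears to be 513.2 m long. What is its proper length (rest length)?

Contracted length L = 513.2 m
γ = 1/√(1 - 0.648²) = 1.313
L₀ = γL = 1.313 × 513.2 = 673.8 m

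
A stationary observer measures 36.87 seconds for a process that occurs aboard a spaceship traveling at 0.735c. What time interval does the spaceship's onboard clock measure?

Dilated time Δt = 36.87 seconds
γ = 1/√(1 - 0.735²) = 1.475
Δt₀ = Δt/γ = 36.87/1.475 = 25.00 seconds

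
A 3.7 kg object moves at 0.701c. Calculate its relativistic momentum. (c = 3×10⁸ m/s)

γ = 1/√(1 - 0.701²) = 1.402
v = 0.701 × 3×10⁸ = 2.103×10⁸ m/s
p = γmv = 1.402 × 3.7 × 2.103×10⁸ = 1.091×10⁹ kg·m/s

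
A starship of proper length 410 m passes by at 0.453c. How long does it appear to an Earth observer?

Proper length L₀ = 410 m
γ = 1/√(1 - 0.453²) = 1.1217
L = L₀/γ = 410/1.1217 = 365.5 m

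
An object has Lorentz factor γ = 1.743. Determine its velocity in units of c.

From γ = 1/√(1 - v²/c²):
1/γ² = 1/1.743² = 0.3292
v²/c² = 1 - 0.3292 = 0.6708
v/c = √(0.6708) = 0.8190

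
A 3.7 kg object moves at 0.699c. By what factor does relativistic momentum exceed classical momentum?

p_rel = γmv, p_class = mv
Ratio = γ = 1/√(1 - 0.699²) = 1.398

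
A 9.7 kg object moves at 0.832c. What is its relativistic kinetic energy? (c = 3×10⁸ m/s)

γ = 1/√(1 - 0.832²) = 1.8025
γ - 1 = 0.8025
KE = (γ-1)mc² = 0.8025 × 9.7 × (3×10⁸)² = 7.006×10¹⁷ J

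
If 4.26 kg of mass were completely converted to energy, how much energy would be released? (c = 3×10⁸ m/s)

Using E = mc²:
c² = (3×10⁸)² = 9×10¹⁶ m²/s²
E = 4.26 × 9×10¹⁶ = 3.834×10¹⁷ J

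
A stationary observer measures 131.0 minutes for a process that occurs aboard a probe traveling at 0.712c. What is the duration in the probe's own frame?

Dilated time Δt = 131.0 minutes
γ = 1/√(1 - 0.712²) = 1.424
Δt₀ = Δt/γ = 131.0/1.424 = 91.99 minutes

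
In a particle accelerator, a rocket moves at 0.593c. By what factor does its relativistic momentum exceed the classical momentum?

p_rel = γmv, p_class = mv
Ratio = γ = 1/√(1 - 0.593²)
= 1/√(0.648351) = 1.242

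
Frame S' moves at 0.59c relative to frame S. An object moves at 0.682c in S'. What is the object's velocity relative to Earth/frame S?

u = (u' + v)/(1 + u'v/c²)
Numerator: 0.682 + 0.59 = 1.272
Denominator: 1 + 0.40238 = 1.40238
u = 1.272/1.40238 = 0.9070c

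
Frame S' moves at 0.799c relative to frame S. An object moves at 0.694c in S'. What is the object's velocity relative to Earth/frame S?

u = (u' + v)/(1 + u'v/c²)
Numerator: 0.694 + 0.799 = 1.493
Denominator: 1 + 0.554506 = 1.554506
u = 1.493/1.554506 = 0.9604c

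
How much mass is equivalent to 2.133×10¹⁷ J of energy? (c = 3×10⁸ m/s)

From E = mc², we get m = E/c²
c² = (3×10⁸)² = 9×10¹⁶ m²/s²
m = 2.133×10¹⁷ / 9×10¹⁶ = 2.370 kg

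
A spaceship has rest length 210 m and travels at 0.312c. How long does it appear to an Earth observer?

Proper length L₀ = 210 m
γ = 1/√(1 - 0.312²) = 1.0525
L = L₀/γ = 210/1.0525 = 199.5 m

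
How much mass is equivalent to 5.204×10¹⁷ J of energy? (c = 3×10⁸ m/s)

From E = mc², we get m = E/c²
c² = (3×10⁸)² = 9×10¹⁶ m²/s²
m = 5.204×10¹⁷ / 9×10¹⁶ = 5.782 kg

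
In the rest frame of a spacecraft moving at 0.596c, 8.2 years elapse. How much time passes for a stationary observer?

Proper time Δt₀ = 8.2 years
γ = 1/√(1 - 0.596²) = 1.245
Δt = γΔt₀ = 1.245 × 8.2 = 10.21 years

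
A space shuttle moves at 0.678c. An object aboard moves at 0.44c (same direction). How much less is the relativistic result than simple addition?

Classical: u' + v = 0.44 + 0.678 = 1.118c
Relativistic: u = (0.44 + 0.678)/(1 + 0.29832) = 1.118/1.29832 = 0.8611c
Difference: 1.118 - 0.8611 = 0.2569c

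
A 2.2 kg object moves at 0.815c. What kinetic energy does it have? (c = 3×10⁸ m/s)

γ = 1/√(1 - 0.815²) = 1.7257
γ - 1 = 0.7257
KE = (γ-1)mc² = 0.7257 × 2.2 × (3×10⁸)² = 1.437×10¹⁷ J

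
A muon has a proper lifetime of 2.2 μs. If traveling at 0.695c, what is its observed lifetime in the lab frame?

Proper lifetime τ₀ = 2.2 μs
γ = 1/√(1 - 0.695²) = 1.391
τ = γτ₀ = 1.391 × 2.2 μs = 3.060 μs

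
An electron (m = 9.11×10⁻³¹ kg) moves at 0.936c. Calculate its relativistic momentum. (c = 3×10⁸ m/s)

γ = 1/√(1 - 0.936²) = 2.8409
v = 0.936 × 3×10⁸ = 2.808×10⁸ m/s
p = γmv = 2.8409 × 9.11×10⁻³¹ × 2.808×10⁸ = 7.267×10⁻²² kg·m/s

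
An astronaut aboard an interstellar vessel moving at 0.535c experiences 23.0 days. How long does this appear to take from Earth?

Proper time Δt₀ = 23.0 days
γ = 1/√(1 - 0.535²) = 1.1836
Δt = γΔt₀ = 1.1836 × 23.0 = 27.22 days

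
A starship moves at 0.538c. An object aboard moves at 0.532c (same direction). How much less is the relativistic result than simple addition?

Classical: u' + v = 0.532 + 0.538 = 1.07c
Relativistic: u = (0.532 + 0.538)/(1 + 0.286216) = 1.07/1.286216 = 0.8319c
Difference: 1.07 - 0.8319 = 0.2381c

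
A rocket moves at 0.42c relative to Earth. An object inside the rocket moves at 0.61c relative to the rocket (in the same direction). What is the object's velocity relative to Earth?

u = (u' + v)/(1 + u'v/c²)
Numerator: 0.61 + 0.42 = 1.03
Denominator: 1 + 0.2562 = 1.2562
u = 1.03/1.2562 = 0.8199c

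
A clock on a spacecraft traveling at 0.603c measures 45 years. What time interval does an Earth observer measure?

Proper time Δt₀ = 45 years
γ = 1/√(1 - 0.603²) = 1.2535
Δt = γΔt₀ = 1.2535 × 45 = 56.41 years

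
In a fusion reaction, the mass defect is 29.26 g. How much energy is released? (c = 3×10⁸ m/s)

Convert mass defect: Δm = 29.26 g = 0.02926 kg
E = Δm·c² = 0.02926 × (3×10⁸)²
= 0.02926 × 9×10¹⁶ = 2.633×10¹⁵ J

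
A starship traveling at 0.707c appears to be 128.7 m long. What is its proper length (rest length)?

Contracted length L = 128.7 m
γ = 1/√(1 - 0.707²) = 1.414
L₀ = γL = 1.414 × 128.7 = 182.0 m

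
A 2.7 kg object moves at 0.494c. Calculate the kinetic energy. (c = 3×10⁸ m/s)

γ = 1/√(1 - 0.494²) = 1.15014
γ - 1 = 0.15014
KE = (γ-1)mc² = 0.15014 × 2.7 × (3×10⁸)² = 3.648×10¹⁶ J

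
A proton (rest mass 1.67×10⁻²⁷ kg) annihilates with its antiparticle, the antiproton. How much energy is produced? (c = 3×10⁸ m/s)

Both particles have the same rest mass, so total mass = 2m
E = 2m·c² = 2 × 1.67×10⁻²⁷ × (3×10⁸)²
= 2 × 1.67×10⁻²⁷ × 9×10¹⁶
= 3.006×10⁻¹⁰ J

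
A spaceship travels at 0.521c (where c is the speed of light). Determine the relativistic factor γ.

v/c = 0.521, so (v/c)² = 0.271441
1 - (v/c)² = 0.728559
γ = 1/√(0.728559) = 1.172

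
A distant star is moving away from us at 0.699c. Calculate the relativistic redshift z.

β = 0.699
(1+β)/(1-β) = 1.699/0.301 = 5.645
√(5.645) = 2.376
z = 2.376 - 1 = 1.376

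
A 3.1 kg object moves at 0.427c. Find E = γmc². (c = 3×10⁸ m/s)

γ = 1/√(1 - 0.427²) = 1.1059
mc² = 3.1 × (3×10⁸)² = 2.790×10¹⁷ J
E = γmc² = 1.1059 × 2.790×10¹⁷ = 3.085×10¹⁷ J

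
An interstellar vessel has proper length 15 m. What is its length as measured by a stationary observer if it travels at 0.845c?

Proper length L₀ = 15 m
γ = 1/√(1 - 0.845²) = 1.870
L = L₀/γ = 15/1.870 = 8.021 m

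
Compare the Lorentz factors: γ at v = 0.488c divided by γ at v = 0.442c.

γ₁ = 1/√(1 - 0.488²) = 1.146
γ₂ = 1/√(1 - 0.442²) = 1.115
γ₁/γ₂ = 1.146/1.115 = 1.028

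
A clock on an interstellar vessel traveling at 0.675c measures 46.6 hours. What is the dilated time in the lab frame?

Proper time Δt₀ = 46.6 hours
γ = 1/√(1 - 0.675²) = 1.3553
Δt = γΔt₀ = 1.3553 × 46.6 = 63.16 hours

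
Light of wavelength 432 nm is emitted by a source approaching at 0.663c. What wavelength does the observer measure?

β = 0.663
Wavelength Doppler factor = √(0.337/1.663) = √(0.20265) = 0.4502
λ_obs = 432 × 0.4502 = 194.5 nm (blueshift)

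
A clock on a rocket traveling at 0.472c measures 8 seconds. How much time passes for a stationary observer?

Proper time Δt₀ = 8 seconds
γ = 1/√(1 - 0.472²) = 1.1343
Δt = γΔt₀ = 1.1343 × 8 = 9.074 seconds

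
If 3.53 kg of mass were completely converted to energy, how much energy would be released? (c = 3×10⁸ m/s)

Using E = mc²:
c² = (3×10⁸)² = 9×10¹⁶ m²/s²
E = 3.53 × 9×10¹⁶ = 3.177×10¹⁷ J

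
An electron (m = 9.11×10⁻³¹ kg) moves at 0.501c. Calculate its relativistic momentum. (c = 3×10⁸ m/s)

γ = 1/√(1 - 0.501²) = 1.1555
v = 0.501 × 3×10⁸ = 1.503×10⁸ m/s
p = γmv = 1.1555 × 9.11×10⁻³¹ × 1.503×10⁸ = 1.582×10⁻²² kg·m/s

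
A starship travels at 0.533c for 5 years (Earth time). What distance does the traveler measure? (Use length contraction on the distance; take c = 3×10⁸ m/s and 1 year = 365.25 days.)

Earth distance: d = v × t = 0.533c × 5 yr = 2.523×10¹⁶ m
γ = 1.182
d' = d/γ = 2.523×10¹⁶/1.182 = 2.135×10¹⁶ m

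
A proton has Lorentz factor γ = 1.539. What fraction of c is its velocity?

From γ = 1/√(1 - v²/c²):
1/γ² = 1/1.539² = 0.4222
v²/c² = 1 - 0.4222 = 0.5778
v/c = √(0.5778) = 0.7601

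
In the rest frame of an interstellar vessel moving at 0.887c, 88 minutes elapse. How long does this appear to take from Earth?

Proper time Δt₀ = 88 minutes
γ = 1/√(1 - 0.887²) = 2.166
Δt = γΔt₀ = 2.166 × 88 = 190.6 minutes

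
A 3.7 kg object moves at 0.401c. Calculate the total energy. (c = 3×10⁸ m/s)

γ = 1/√(1 - 0.401²) = 1.0916
mc² = 3.7 × (3×10⁸)² = 3.330×10¹⁷ J
E = γmc² = 1.0916 × 3.330×10¹⁷ = 3.635×10¹⁷ J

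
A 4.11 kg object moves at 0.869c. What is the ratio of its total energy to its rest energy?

E = γmc², E₀ = mc²
E/E₀ = γ = 1/√(1 - 0.869²) = 2.021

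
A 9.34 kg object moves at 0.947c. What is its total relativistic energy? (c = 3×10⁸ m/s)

γ = 1/√(1 - 0.947²) = 3.113
mc² = 9.34 × (3×10⁸)² = 8.406×10¹⁷ J
E = γmc² = 3.113 × 8.406×10¹⁷ = 2.617×10¹⁸ J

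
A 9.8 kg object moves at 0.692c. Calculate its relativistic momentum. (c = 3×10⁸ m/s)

γ = 1/√(1 - 0.692²) = 1.385
v = 0.692 × 3×10⁸ = 2.076×10⁸ m/s
p = γmv = 1.385 × 9.8 × 2.076×10⁸ = 2.818×10⁹ kg·m/s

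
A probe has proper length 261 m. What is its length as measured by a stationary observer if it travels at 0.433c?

Proper length L₀ = 261 m
γ = 1/√(1 - 0.433²) = 1.109
L = L₀/γ = 261/1.109 = 235.3 m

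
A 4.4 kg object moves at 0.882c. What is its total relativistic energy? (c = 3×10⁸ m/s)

γ = 1/√(1 - 0.882²) = 2.122
mc² = 4.4 × (3×10⁸)² = 3.960×10¹⁷ J
E = γmc² = 2.122 × 3.960×10¹⁷ = 8.403×10¹⁷ J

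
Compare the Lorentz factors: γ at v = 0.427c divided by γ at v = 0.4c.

γ₁ = 1/√(1 - 0.427²) = 1.106
γ₂ = 1/√(1 - 0.4²) = 1.091
γ₁/γ₂ = 1.106/1.091 = 1.014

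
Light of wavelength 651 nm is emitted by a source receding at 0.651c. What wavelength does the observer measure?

β = 0.651
Wavelength Doppler factor = √(1.651/0.349) = √(4.731) = 2.175
λ_obs = 651 × 2.175 = 1416 nm (redshift)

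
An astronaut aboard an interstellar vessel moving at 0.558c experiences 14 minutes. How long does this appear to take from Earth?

Proper time Δt₀ = 14 minutes
γ = 1/√(1 - 0.558²) = 1.205
Δt = γΔt₀ = 1.205 × 14 = 16.87 minutes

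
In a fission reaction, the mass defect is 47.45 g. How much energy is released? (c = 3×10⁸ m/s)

Convert mass defect: Δm = 47.45 g = 0.04745 kg
E = Δm·c² = 0.04745 × (3×10⁸)²
= 0.04745 × 9×10¹⁶ = 4.271×10¹⁵ J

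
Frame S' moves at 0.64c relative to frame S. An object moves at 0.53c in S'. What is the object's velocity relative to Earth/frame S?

u = (u' + v)/(1 + u'v/c²)
Numerator: 0.53 + 0.64 = 1.17
Denominator: 1 + 0.3392 = 1.3392
u = 1.17/1.3392 = 0.8737c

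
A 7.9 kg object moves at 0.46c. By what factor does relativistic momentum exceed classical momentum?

p_rel = γmv, p_class = mv
Ratio = γ = 1/√(1 - 0.46²) = 1.126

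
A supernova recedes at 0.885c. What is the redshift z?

β = 0.885
(1+β)/(1-β) = 1.885/0.115 = 16.391
√(16.391) = 4.049
z = 4.049 - 1 = 3.049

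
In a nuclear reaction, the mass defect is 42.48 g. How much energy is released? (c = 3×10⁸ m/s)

Convert mass defect: Δm = 42.48 g = 0.04248 kg
E = Δm·c² = 0.04248 × (3×10⁸)²
= 0.04248 × 9×10¹⁶ = 3.823×10¹⁵ J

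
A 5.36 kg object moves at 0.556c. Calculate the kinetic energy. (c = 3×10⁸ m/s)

γ = 1/√(1 - 0.556²) = 1.2031
γ - 1 = 0.2031
KE = (γ-1)mc² = 0.2031 × 5.36 × (3×10⁸)² = 9.798×10¹⁶ J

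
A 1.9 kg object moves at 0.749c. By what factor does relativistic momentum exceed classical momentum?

p_rel = γmv, p_class = mv
Ratio = γ = 1/√(1 - 0.749²) = 1.509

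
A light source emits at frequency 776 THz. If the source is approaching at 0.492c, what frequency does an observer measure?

β = v/c = 0.492
(1+β)/(1-β) = 1.492/0.508 = 2.937
Doppler factor = √(2.937) = 1.714
f_obs = 776 × 1.714 = 1330 THz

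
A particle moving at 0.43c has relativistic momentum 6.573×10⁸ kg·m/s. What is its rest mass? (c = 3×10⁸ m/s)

γ = 1/√(1 - 0.43²) = 1.1076
v = 0.43 × 3×10⁸ = 1.290×10⁸ m/s
m = p/(γv) = 6.573×10⁸/(1.1076 × 1.290×10⁸) = 4.600 kg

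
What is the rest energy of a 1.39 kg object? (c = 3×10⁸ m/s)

c² = (3×10⁸)² = 9.000×10¹⁶ m²/s²
E₀ = mc² = 1.39 × 9.000×10¹⁶ = 1.251×10¹⁷ J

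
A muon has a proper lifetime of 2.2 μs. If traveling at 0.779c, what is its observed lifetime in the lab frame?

Proper lifetime τ₀ = 2.2 μs
γ = 1/√(1 - 0.779²) = 1.595
τ = γτ₀ = 1.595 × 2.2 μs = 3.509 μs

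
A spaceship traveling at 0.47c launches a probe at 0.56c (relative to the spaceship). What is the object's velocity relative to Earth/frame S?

u = (u' + v)/(1 + u'v/c²)
Numerator: 0.56 + 0.47 = 1.03
Denominator: 1 + 0.2632 = 1.2632
u = 1.03/1.2632 = 0.8154c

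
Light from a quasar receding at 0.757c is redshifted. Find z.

β = 0.757
(1+β)/(1-β) = 1.757/0.243 = 7.230
√(7.230) = 2.689
z = 2.689 - 1 = 1.689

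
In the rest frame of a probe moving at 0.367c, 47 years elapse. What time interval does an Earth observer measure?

Proper time Δt₀ = 47 years
γ = 1/√(1 - 0.367²) = 1.075
Δt = γΔt₀ = 1.075 × 47 = 50.53 years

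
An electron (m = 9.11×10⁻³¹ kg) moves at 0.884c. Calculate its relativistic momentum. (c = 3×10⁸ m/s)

γ = 1/√(1 - 0.884²) = 2.139
v = 0.884 × 3×10⁸ = 2.652×10⁸ m/s
p = γmv = 2.139 × 9.11×10⁻³¹ × 2.652×10⁸ = 5.168×10⁻²² kg·m/s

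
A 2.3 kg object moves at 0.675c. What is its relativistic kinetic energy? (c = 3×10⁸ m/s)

γ = 1/√(1 - 0.675²) = 1.35535
γ - 1 = 0.35535
KE = (γ-1)mc² = 0.35535 × 2.3 × (3×10⁸)² = 7.356×10¹⁶ J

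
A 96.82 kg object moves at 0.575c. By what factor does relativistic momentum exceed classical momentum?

p_rel = γmv, p_class = mv
Ratio = γ = 1/√(1 - 0.575²) = 1.222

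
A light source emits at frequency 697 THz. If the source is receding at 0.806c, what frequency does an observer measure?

β = v/c = 0.806
(1-β)/(1+β) = 0.194/1.806 = 0.1074
Doppler factor = √(0.1074) = 0.3277
f_obs = 697 × 0.3277 = 228.4 THz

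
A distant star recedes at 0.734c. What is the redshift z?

β = 0.734
(1+β)/(1-β) = 1.734/0.266 = 6.519
√(6.519) = 2.553
z = 2.553 - 1 = 1.553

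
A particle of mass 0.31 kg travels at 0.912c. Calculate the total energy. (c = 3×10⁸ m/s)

γ = 1/√(1 - 0.912²) = 2.438
mc² = 0.31 × (3×10⁸)² = 2.790×10¹⁶ J
E = γmc² = 2.438 × 2.790×10¹⁶ = 6.802×10¹⁶ J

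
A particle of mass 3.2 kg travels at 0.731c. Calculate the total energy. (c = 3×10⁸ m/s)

γ = 1/√(1 - 0.731²) = 1.4655
mc² = 3.2 × (3×10⁸)² = 2.880×10¹⁷ J
E = γmc² = 1.4655 × 2.880×10¹⁷ = 4.221×10¹⁷ J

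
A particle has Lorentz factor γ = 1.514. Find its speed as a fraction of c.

From γ = 1/√(1 - v²/c²):
1/γ² = 1/1.514² = 0.4363
v²/c² = 1 - 0.4363 = 0.5637
v/c = √(0.5637) = 0.7508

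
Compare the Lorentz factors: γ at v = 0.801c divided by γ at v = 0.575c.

γ₁ = 1/√(1 - 0.801²) = 1.670
γ₂ = 1/√(1 - 0.575²) = 1.222
γ₁/γ₂ = 1.670/1.222 = 1.367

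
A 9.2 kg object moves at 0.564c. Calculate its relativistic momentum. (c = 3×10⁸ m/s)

γ = 1/√(1 - 0.564²) = 1.211
v = 0.564 × 3×10⁸ = 1.692×10⁸ m/s
p = γmv = 1.211 × 9.2 × 1.692×10⁸ = 1.885×10⁹ kg·m/s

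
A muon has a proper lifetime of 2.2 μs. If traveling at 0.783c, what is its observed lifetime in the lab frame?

Proper lifetime τ₀ = 2.2 μs
γ = 1/√(1 - 0.783²) = 1.6077
τ = γτ₀ = 1.6077 × 2.2 μs = 3.537 μs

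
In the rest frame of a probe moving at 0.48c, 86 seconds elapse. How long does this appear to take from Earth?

Proper time Δt₀ = 86 seconds
γ = 1/√(1 - 0.48²) = 1.1399
Δt = γΔt₀ = 1.1399 × 86 = 98.03 seconds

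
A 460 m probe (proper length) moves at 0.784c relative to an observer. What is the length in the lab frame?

Proper length L₀ = 460 m
γ = 1/√(1 - 0.784²) = 1.611
L = L₀/γ = 460/1.611 = 285.5 m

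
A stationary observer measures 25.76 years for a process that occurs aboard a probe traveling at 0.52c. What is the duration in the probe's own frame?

Dilated time Δt = 25.76 years
γ = 1/√(1 - 0.52²) = 1.171
Δt₀ = Δt/γ = 25.76/1.171 = 22.00 years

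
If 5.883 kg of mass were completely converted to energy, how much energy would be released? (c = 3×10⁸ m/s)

Using E = mc²:
c² = (3×10⁸)² = 9×10¹⁶ m²/s²
E = 5.883 × 9×10¹⁶ = 5.295×10¹⁷ J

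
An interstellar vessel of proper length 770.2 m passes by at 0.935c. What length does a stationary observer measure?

Proper length L₀ = 770.2 m
γ = 1/√(1 - 0.935²) = 2.820
L = L₀/γ = 770.2/2.820 = 273.1 m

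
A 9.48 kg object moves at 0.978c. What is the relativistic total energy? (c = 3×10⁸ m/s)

γ = 1/√(1 - 0.978²) = 4.794
mc² = 9.48 × (3×10⁸)² = 8.532×10¹⁷ J
E = γmc² = 4.794 × 8.532×10¹⁷ = 4.090×10¹⁸ J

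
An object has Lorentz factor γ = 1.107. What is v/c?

From γ = 1/√(1 - v²/c²):
1/γ² = 1/1.107² = 0.81603
v²/c² = 1 - 0.81603 = 0.18397
v/c = √(0.18397) = 0.4289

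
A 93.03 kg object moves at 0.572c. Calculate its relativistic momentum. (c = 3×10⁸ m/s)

γ = 1/√(1 - 0.572²) = 1.219
v = 0.572 × 3×10⁸ = 1.716×10⁸ m/s
p = γmv = 1.219 × 93.03 × 1.716×10⁸ = 1.946×10¹⁰ kg·m/s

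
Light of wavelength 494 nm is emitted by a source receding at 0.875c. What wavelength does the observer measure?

β = 0.875
Wavelength Doppler factor = √(1.875/0.125) = √(15.00) = 3.873
λ_obs = 494 × 3.873 = 1913 nm (redshift)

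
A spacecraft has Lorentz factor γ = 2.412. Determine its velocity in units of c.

From γ = 1/√(1 - v²/c²):
1/γ² = 1/2.412² = 0.1719
v²/c² = 1 - 0.1719 = 0.8281
v/c = √(0.8281) = 0.9100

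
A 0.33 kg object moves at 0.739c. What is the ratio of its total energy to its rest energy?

E = γmc², E₀ = mc²
E/E₀ = γ = 1/√(1 - 0.739²) = 1.484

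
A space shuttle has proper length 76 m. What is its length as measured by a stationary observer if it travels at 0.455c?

Proper length L₀ = 76 m
γ = 1/√(1 - 0.455²) = 1.123
L = L₀/γ = 76/1.123 = 67.68 m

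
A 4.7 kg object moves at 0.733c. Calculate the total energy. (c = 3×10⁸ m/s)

γ = 1/√(1 - 0.733²) = 1.470
mc² = 4.7 × (3×10⁸)² = 4.230×10¹⁷ J
E = γmc² = 1.470 × 4.230×10¹⁷ = 6.218×10¹⁷ J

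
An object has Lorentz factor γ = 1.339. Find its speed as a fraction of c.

From γ = 1/√(1 - v²/c²):
1/γ² = 1/1.339² = 0.55775
v²/c² = 1 - 0.55775 = 0.44225
v/c = √(0.44225) = 0.6650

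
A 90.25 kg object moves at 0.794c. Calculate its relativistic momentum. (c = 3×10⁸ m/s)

γ = 1/√(1 - 0.794²) = 1.645
v = 0.794 × 3×10⁸ = 2.382×10⁸ m/s
p = γmv = 1.645 × 90.25 × 2.382×10⁸ = 3.536×10¹⁰ kg·m/s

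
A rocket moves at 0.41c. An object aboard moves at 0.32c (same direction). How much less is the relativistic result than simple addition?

Classical: u' + v = 0.32 + 0.41 = 0.73c
Relativistic: u = (0.32 + 0.41)/(1 + 0.1312) = 0.73/1.1312 = 0.64533c
Difference: 0.73 - 0.64533 = 0.08467c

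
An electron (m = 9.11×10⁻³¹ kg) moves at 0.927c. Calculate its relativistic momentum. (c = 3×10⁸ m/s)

γ = 1/√(1 - 0.927²) = 2.6662
v = 0.927 × 3×10⁸ = 2.781×10⁸ m/s
p = γmv = 2.6662 × 9.11×10⁻³¹ × 2.781×10⁸ = 6.755×10⁻²² kg·m/s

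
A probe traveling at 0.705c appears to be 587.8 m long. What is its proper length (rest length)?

Contracted length L = 587.8 m
γ = 1/√(1 - 0.705²) = 1.410
L₀ = γL = 1.410 × 587.8 = 828.8 m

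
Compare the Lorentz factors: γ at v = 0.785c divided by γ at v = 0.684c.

γ₁ = 1/√(1 - 0.785²) = 1.6142
γ₂ = 1/√(1 - 0.684²) = 1.3708
γ₁/γ₂ = 1.6142/1.3708 = 1.178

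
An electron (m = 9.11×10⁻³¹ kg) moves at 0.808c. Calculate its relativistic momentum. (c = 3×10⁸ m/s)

γ = 1/√(1 - 0.808²) = 1.6973
v = 0.808 × 3×10⁸ = 2.424×10⁸ m/s
p = γmv = 1.6973 × 9.11×10⁻³¹ × 2.424×10⁸ = 3.748×10⁻²² kg·m/s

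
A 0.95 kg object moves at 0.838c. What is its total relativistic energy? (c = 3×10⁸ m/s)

γ = 1/√(1 - 0.838²) = 1.833
mc² = 0.95 × (3×10⁸)² = 8.550×10¹⁶ J
E = γmc² = 1.833 × 8.550×10¹⁶ = 1.567×10¹⁷ J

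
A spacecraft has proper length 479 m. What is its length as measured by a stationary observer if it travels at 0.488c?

Proper length L₀ = 479 m
γ = 1/√(1 - 0.488²) = 1.1457
L = L₀/γ = 479/1.1457 = 418.1 m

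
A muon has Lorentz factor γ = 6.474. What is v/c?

From γ = 1/√(1 - v²/c²):
1/γ² = 1/6.474² = 0.02386
v²/c² = 1 - 0.02386 = 0.9761
v/c = √(0.9761) = 0.9880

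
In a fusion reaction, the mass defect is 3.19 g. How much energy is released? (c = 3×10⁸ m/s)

Convert mass defect: Δm = 3.19 g = 0.00319 kg
E = Δm·c² = 0.00319 × (3×10⁸)²
= 0.00319 × 9×10¹⁶ = 2.871×10¹⁴ J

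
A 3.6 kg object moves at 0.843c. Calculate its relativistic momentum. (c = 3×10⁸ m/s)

γ = 1/√(1 - 0.843²) = 1.859
v = 0.843 × 3×10⁸ = 2.529×10⁸ m/s
p = γmv = 1.859 × 3.6 × 2.529×10⁸ = 1.693×10⁹ kg·m/s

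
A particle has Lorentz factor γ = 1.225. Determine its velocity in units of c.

From γ = 1/√(1 - v²/c²):
1/γ² = 1/1.225² = 0.6664
v²/c² = 1 - 0.6664 = 0.3336
v/c = √(0.3336) = 0.5776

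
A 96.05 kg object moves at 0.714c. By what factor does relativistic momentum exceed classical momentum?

p_rel = γmv, p_class = mv
Ratio = γ = 1/√(1 - 0.714²) = 1.428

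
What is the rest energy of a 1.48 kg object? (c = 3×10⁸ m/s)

c² = (3×10⁸)² = 9.000×10¹⁶ m²/s²
E₀ = mc² = 1.48 × 9.000×10¹⁶ = 1.332×10¹⁷ J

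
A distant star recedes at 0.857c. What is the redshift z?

β = 0.857
(1+β)/(1-β) = 1.857/0.143 = 12.99
√(12.99) = 3.604
z = 3.604 - 1 = 2.604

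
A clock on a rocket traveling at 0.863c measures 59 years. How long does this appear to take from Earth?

Proper time Δt₀ = 59 years
γ = 1/√(1 - 0.863²) = 1.979
Δt = γΔt₀ = 1.979 × 59 = 116.8 years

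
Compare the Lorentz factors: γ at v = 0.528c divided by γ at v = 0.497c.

γ₁ = 1/√(1 - 0.528²) = 1.1775
γ₂ = 1/√(1 - 0.497²) = 1.1524
γ₁/γ₂ = 1.1775/1.1524 = 1.022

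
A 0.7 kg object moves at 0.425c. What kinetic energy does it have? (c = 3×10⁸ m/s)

γ = 1/√(1 - 0.425²) = 1.104736
γ - 1 = 0.104736
KE = (γ-1)mc² = 0.104736 × 0.7 × (3×10⁸)² = 6.598×10¹⁵ J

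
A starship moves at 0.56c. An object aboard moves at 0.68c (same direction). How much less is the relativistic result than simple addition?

Classical: u' + v = 0.68 + 0.56 = 1.24c
Relativistic: u = (0.68 + 0.56)/(1 + 0.3808) = 1.24/1.3808 = 0.8980c
Difference: 1.24 - 0.8980 = 0.3420c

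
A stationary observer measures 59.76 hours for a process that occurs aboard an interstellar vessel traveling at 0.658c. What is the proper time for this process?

Dilated time Δt = 59.76 hours
γ = 1/√(1 - 0.658²) = 1.328
Δt₀ = Δt/γ = 59.76/1.328 = 45.00 hours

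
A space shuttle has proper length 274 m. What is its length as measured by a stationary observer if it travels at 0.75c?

Proper length L₀ = 274 m
γ = 1/√(1 - 0.75²) = 1.512
L = L₀/γ = 274/1.512 = 181.2 m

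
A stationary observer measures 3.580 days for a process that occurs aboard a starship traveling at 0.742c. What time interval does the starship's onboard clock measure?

Dilated time Δt = 3.580 days
γ = 1/√(1 - 0.742²) = 1.4916
Δt₀ = Δt/γ = 3.580/1.4916 = 2.400 days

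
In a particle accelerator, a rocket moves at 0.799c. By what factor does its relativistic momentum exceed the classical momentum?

p_rel = γmv, p_class = mv
Ratio = γ = 1/√(1 - 0.799²)
= 1/√(0.361599) = 1.663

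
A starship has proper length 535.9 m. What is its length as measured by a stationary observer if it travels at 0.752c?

Proper length L₀ = 535.9 m
γ = 1/√(1 - 0.752²) = 1.5171
L = L₀/γ = 535.9/1.5171 = 353.2 m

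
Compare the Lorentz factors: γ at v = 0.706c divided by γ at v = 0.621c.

γ₁ = 1/√(1 - 0.706²) = 1.412
γ₂ = 1/√(1 - 0.621²) = 1.276
γ₁/γ₂ = 1.412/1.276 = 1.107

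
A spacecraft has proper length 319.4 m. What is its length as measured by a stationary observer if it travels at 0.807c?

Proper length L₀ = 319.4 m
γ = 1/√(1 - 0.807²) = 1.6933
L = L₀/γ = 319.4/1.6933 = 188.6 m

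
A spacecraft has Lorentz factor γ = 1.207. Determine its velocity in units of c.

From γ = 1/√(1 - v²/c²):
1/γ² = 1/1.207² = 0.6864
v²/c² = 1 - 0.6864 = 0.3136
v/c = √(0.3136) = 0.5600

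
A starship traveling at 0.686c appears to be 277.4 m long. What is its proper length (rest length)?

Contracted length L = 277.4 m
γ = 1/√(1 - 0.686²) = 1.3744
L₀ = γL = 1.3744 × 277.4 = 381.3 m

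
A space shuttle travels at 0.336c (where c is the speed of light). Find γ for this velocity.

v/c = 0.336, so (v/c)² = 0.112896
1 - (v/c)² = 0.887104
γ = 1/√(0.887104) = 1.062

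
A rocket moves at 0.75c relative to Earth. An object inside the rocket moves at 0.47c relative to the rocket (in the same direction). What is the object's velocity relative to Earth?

u = (u' + v)/(1 + u'v/c²)
Numerator: 0.47 + 0.75 = 1.22
Denominator: 1 + 0.3525 = 1.3525
u = 1.22/1.3525 = 0.9020c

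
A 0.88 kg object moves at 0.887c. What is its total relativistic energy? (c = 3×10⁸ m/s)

γ = 1/√(1 - 0.887²) = 2.166
mc² = 0.88 × (3×10⁸)² = 7.920×10¹⁶ J
E = γmc² = 2.166 × 7.920×10¹⁶ = 1.715×10¹⁷ J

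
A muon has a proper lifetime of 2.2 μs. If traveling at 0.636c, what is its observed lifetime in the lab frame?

Proper lifetime τ₀ = 2.2 μs
γ = 1/√(1 - 0.636²) = 1.296
τ = γτ₀ = 1.296 × 2.2 μs = 2.851 μs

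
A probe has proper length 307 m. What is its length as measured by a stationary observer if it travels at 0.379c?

Proper length L₀ = 307 m
γ = 1/√(1 - 0.379²) = 1.0806
L = L₀/γ = 307/1.0806 = 284.1 m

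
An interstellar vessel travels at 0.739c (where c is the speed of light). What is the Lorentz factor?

v/c = 0.739, so (v/c)² = 0.546121
1 - (v/c)² = 0.453879
γ = 1/√(0.453879) = 1.484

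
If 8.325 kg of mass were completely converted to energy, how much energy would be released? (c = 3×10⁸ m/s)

Using E = mc²:
c² = (3×10⁸)² = 9×10¹⁶ m²/s²
E = 8.325 × 9×10¹⁶ = 7.493×10¹⁷ J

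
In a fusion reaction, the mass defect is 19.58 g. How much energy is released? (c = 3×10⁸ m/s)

Convert mass defect: Δm = 19.58 g = 0.01958 kg
E = Δm·c² = 0.01958 × (3×10⁸)²
= 0.01958 × 9×10¹⁶ = 1.762×10¹⁵ J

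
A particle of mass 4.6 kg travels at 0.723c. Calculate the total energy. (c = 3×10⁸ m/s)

γ = 1/√(1 - 0.723²) = 1.4475
mc² = 4.6 × (3×10⁸)² = 4.140×10¹⁷ J
E = γmc² = 1.4475 × 4.140×10¹⁷ = 5.993×10¹⁷ J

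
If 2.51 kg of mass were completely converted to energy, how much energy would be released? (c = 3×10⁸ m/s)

Using E = mc²:
c² = (3×10⁸)² = 9×10¹⁶ m²/s²
E = 2.51 × 9×10¹⁶ = 2.259×10¹⁷ J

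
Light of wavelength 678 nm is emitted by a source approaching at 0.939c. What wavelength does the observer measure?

β = 0.939
Wavelength Doppler factor = √(0.061/1.939) = √(0.03146) = 0.1774
λ_obs = 678 × 0.1774 = 120.3 nm (blueshift)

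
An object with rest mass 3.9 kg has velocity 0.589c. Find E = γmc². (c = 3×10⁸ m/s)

γ = 1/√(1 - 0.589²) = 1.2374
mc² = 3.9 × (3×10⁸)² = 3.510×10¹⁷ J
E = γmc² = 1.2374 × 3.510×10¹⁷ = 4.343×10¹⁷ J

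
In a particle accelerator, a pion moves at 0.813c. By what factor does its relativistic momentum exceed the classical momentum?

p_rel = γmv, p_class = mv
Ratio = γ = 1/√(1 - 0.813²)
= 1/√(0.339031) = 1.717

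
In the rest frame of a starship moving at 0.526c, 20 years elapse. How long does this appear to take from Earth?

Proper time Δt₀ = 20 years
γ = 1/√(1 - 0.526²) = 1.176
Δt = γΔt₀ = 1.176 × 20 = 23.52 years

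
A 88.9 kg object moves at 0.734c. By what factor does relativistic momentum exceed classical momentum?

p_rel = γmv, p_class = mv
Ratio = γ = 1/√(1 - 0.734²) = 1.472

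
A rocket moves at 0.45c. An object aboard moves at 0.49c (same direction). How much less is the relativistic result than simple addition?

Classical: u' + v = 0.49 + 0.45 = 0.94c
Relativistic: u = (0.49 + 0.45)/(1 + 0.2205) = 0.94/1.2205 = 0.7702c
Difference: 0.94 - 0.7702 = 0.1698c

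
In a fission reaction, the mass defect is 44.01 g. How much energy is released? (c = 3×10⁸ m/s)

Convert mass defect: Δm = 44.01 g = 0.04401 kg
E = Δm·c² = 0.04401 × (3×10⁸)²
= 0.04401 × 9×10¹⁶ = 3.961×10¹⁵ J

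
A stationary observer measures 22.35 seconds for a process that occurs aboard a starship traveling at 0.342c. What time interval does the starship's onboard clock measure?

Dilated time Δt = 22.35 seconds
γ = 1/√(1 - 0.342²) = 1.0642
Δt₀ = Δt/γ = 22.35/1.0642 = 21.00 seconds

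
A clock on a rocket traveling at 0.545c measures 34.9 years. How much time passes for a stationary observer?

Proper time Δt₀ = 34.9 years
γ = 1/√(1 - 0.545²) = 1.1927
Δt = γΔt₀ = 1.1927 × 34.9 = 41.63 years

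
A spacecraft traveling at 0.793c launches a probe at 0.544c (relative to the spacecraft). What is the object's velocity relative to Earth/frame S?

u = (u' + v)/(1 + u'v/c²)
Numerator: 0.544 + 0.793 = 1.337
Denominator: 1 + 0.431392 = 1.431392
u = 1.337/1.431392 = 0.9341c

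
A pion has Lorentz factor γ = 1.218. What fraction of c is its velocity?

From γ = 1/√(1 - v²/c²):
1/γ² = 1/1.218² = 0.6741
v²/c² = 1 - 0.6741 = 0.3259
v/c = √(0.3259) = 0.5709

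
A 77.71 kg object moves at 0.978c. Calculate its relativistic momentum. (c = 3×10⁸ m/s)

γ = 1/√(1 - 0.978²) = 4.794
v = 0.978 × 3×10⁸ = 2.934×10⁸ m/s
p = γmv = 4.794 × 77.71 × 2.934×10⁸ = 1.093×10¹¹ kg·m/s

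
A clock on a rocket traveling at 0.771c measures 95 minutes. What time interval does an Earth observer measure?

Proper time Δt₀ = 95 minutes
γ = 1/√(1 - 0.771²) = 1.570
Δt = γΔt₀ = 1.570 × 95 = 149.2 minutes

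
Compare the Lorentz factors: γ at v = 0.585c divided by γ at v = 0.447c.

γ₁ = 1/√(1 - 0.585²) = 1.233
γ₂ = 1/√(1 - 0.447²) = 1.118
γ₁/γ₂ = 1.233/1.118 = 1.103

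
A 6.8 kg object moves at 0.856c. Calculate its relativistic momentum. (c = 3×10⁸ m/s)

γ = 1/√(1 - 0.856²) = 1.9343
v = 0.856 × 3×10⁸ = 2.568×10⁸ m/s
p = γmv = 1.9343 × 6.8 × 2.568×10⁸ = 3.378×10⁹ kg·m/s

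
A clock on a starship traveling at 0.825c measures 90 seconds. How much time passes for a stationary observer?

Proper time Δt₀ = 90 seconds
γ = 1/√(1 - 0.825²) = 1.7695
Δt = γΔt₀ = 1.7695 × 90 = 159.3 seconds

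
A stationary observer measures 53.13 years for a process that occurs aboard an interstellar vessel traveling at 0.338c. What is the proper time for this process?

Dilated time Δt = 53.13 years
γ = 1/√(1 - 0.338²) = 1.0625
Δt₀ = Δt/γ = 53.13/1.0625 = 50.00 years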